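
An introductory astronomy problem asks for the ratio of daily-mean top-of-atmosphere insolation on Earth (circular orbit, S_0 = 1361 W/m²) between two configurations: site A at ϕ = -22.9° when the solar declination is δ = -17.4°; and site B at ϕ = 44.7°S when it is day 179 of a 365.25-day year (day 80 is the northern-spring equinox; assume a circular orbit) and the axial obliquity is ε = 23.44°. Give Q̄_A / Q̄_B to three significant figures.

— Configuration A (ϕ=-22.9°):
cos h₀ = −tan(-22.9°) tan(-17.400°) = -0.1324, h₀ = 1.7036 rad.
Bracket: h₀ sin ϕ sin δ + cos ϕ cos δ sin h₀ = 1.7036×-0.38912×-0.29904 + 0.92119×0.95424×0.99120 = 0.198235 + 0.871301 = 1.069536.
Q̄ = (S_0/π) × [bracket] = (1361/π) × 1.069536 = 463.34 W/m².
— Configuration B (ϕ=-44.7°):
Solar longitude: L_s = 360° × (179 − 80)/365.25 = 97.577°.
sin δ = sin 23.44° × sin 97.577° = 0.39432, so δ = +23.223°.
cos h₀ = −tan(-44.7°) tan(+23.223°) = 0.4246, h₀ = 1.1323 rad.
Bracket: h₀ sin ϕ sin δ + cos ϕ cos δ sin h₀ = 1.1323×-0.70339×0.39432 + 0.71080×0.91898×0.90538 = -0.314056 + 0.591404 = 0.277348.
Q̄ = (S_0/π) × [bracket] = (1361/π) × 0.277348 = 120.15 W/m².
Ratio Q̄_A / Q̄_B = 463.34 / 120.15 = 3.856.

Q̄_A / Q̄_B ≈ 3.86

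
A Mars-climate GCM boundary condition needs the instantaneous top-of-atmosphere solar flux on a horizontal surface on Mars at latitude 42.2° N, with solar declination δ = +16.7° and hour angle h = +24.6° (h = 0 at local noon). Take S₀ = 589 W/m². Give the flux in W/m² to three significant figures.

cos θ_z = sin φ sin δ + cos φ cos δ cos h = 0.193026 + 0.645157 = 0.838183.
Flux = S₀ · cos θ_z = 589 × 0.838183 = 493.7 W/m².

494 W/m²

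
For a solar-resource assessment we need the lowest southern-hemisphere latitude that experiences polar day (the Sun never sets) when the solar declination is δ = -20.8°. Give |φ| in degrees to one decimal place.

|φ| = 69.2°

Polar day requires cos H₀ = −tan φ tan δ ≤ −1, i.e. tan φ tan δ ≥ 1.
The boundary is |tan φ| · |tan δ| = 1, so |φ| = 90° − |δ| = 90° − 20.8° = 69.2° in the southern hemisphere.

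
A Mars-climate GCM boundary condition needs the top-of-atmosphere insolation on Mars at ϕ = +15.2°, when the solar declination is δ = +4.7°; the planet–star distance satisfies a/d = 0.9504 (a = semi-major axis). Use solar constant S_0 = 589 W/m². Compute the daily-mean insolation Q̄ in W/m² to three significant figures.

Q̄ ≈ 169 W/m²

cos h₀ = −tan(+15.2°) tan(+4.700°) = -0.0223, h₀ = 1.5931 rad.
Bracket: h₀ sin ϕ sin δ + cos ϕ cos δ sin h₀ = 1.5931×0.26219×0.08194 + 0.96502×0.99664×0.99975 = 0.034226 + 0.961537 = 0.995763.
Inverse-square distance factor (a/d)² = 0.9504² = 0.903260.
Q̄ = (S_0/π) × 0.903260 × [bracket] = (589/π) × 0.903260 × 0.995763 = 168.6 W/m².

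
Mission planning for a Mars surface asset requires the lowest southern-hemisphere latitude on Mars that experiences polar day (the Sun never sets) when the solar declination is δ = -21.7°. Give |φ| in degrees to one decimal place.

|φ| = 68.3°

Polar day requires cos H₀ = −tan φ tan δ ≤ −1, i.e. tan φ tan δ ≥ 1.
The boundary is |tan φ| · |tan δ| = 1, so |φ| = 90° − |δ| = 90° − 21.7° = 68.3° in the southern hemisphere.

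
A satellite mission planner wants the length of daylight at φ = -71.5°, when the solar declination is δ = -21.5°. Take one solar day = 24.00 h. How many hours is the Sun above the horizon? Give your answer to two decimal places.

Sunrise equation: cos H₀ = −tan φ · tan δ = -1.1773 ≤ −1, so the Sun never sets (polar day) and H₀ = π.
Daylight = 2H₀/(2π) × 24.00 h = (3.1416/π) × 24.00 = 24.00 h.

24.00 h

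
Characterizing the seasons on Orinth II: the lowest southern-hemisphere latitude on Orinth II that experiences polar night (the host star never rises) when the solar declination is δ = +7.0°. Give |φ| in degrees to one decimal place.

Polar night requires cos H₀ = −tan φ tan δ ≥ 1, i.e. tan φ tan δ ≤ −1.
The boundary is |tan φ| · |tan δ| = 1, so |φ| = 90° − |δ| = 90° − 7.0° = 83.0° in the southern hemisphere.

|φ| = 83.0°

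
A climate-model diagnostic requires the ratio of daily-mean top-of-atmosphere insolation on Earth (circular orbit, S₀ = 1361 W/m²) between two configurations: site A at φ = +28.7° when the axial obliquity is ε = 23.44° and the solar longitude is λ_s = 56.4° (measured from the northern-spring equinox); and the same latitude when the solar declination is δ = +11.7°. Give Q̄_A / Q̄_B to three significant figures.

Q̄_A / Q̄_B ≈ 1.07

— Configuration A (φ=+28.7°):
Solar declination: sin δ = sin ε · sin λ_s = sin 23.44° × sin 56.4° = 0.33133, so δ = +19.349°.
cos H₀ = −tan(+28.7°) tan(+19.349°) = -0.1923, H₀ = 1.7643 rad.
Bracket: H₀ sin φ sin δ + cos φ cos δ sin H₀ = 1.7643×0.48022×0.33133 + 0.87715×0.94352×0.98134 = 0.280720 + 0.812165 = 1.092885.
Q̄ = (S₀/π) × [bracket] = (1361/π) × 1.092885 = 473.46 W/m².
— Configuration B (φ=+28.7°):
cos H₀ = −tan(+28.7°) tan(+11.700°) = -0.1134, H₀ = 1.6844 rad.
Bracket: H₀ sin φ sin δ + cos φ cos δ sin H₀ = 1.6844×0.48022×0.20279 + 0.87715×0.97922×0.99355 = 0.164033 + 0.853383 = 1.017416.
Q̄ = (S₀/π) × [bracket] = (1361/π) × 1.017416 = 440.76 W/m².
Ratio Q̄_A / Q̄_B = 473.46 / 440.76 = 1.074.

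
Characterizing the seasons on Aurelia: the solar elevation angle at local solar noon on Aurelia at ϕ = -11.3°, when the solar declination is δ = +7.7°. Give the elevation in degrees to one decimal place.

At local noon the hour angle is zero, so the zenith angle equals |ϕ − δ| = |-11.3° − (+7.700°)| = 19.000°.
Elevation = 90° − 19.000° = 71.0°.

71.0°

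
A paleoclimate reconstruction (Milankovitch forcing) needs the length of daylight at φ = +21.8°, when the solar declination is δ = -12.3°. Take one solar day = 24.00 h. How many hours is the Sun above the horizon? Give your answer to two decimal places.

cos H₀ = −tan φ · tan δ = −tan(+21.8°) × tan(-12.300°) = 0.0872, so H₀ = 1.4835 rad = 85.00°.
Daylight = 2H₀/(2π) × 24.00 h = (1.4835/π) × 24.00 = 11.33 h.

11.33 h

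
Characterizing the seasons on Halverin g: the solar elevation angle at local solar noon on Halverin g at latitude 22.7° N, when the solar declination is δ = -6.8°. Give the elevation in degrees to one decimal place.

60.5°

At local noon the hour angle is zero, so the zenith angle equals |φ − δ| = |+22.7° − (-6.800°)| = 29.500°.
Elevation = 90° − 29.500° = 60.5°.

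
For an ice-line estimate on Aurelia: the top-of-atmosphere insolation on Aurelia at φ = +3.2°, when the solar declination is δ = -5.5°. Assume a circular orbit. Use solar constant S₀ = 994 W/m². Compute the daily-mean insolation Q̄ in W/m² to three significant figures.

Q̄ ≈ 312 W/m²

cos H₀ = −tan(+3.2°) tan(-5.500°) = 0.0054, H₀ = 1.5654 rad.
Bracket: H₀ sin φ sin δ + cos φ cos δ sin H₀ = 1.5654×0.05582×-0.09585 + 0.99844×0.99540×0.99999 = -0.008375 + 0.993837 = 0.985462.
Q̄ = (S₀/π) × [bracket] = (994/π) × 0.985462 = 311.8 W/m².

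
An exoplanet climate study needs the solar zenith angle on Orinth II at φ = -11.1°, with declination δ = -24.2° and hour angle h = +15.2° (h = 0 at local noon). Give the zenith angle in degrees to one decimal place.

cos θ_z = sin φ sin δ + cos φ cos δ cos h = 0.078919 + 0.863745 = 0.942664.
θ_z = arccos(0.942664) = 19.5°.

θ_z = 19.5°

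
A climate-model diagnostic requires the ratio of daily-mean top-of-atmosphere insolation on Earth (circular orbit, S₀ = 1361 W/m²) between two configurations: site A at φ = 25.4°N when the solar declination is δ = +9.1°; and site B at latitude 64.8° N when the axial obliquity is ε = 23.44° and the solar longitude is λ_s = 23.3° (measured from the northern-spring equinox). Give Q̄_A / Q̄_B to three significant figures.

Q̄_A / Q̄_B ≈ 1.50

— Configuration A (φ=+25.4°):
cos H₀ = −tan(+25.4°) tan(+9.100°) = -0.0761, H₀ = 1.6469 rad.
Bracket: H₀ sin φ sin δ + cos φ cos δ sin H₀ = 1.6469×0.42894×0.15816 + 0.90334×0.98741×0.99710 = 0.111728 + 0.889380 = 1.001108.
Q̄ = (S₀/π) × [bracket] = (1361/π) × 1.001108 = 433.70 W/m².
— Configuration B (φ=+64.8°):
Solar declination: sin δ = sin ε · sin λ_s = sin 23.44° × sin 23.3° = 0.15734, so δ = +9.053°.
cos H₀ = −tan(+64.8°) tan(+9.053°) = -0.3386, H₀ = 1.9162 rad.
Bracket: H₀ sin φ sin δ + cos φ cos δ sin H₀ = 1.9162×0.90483×0.15734 + 0.42578×0.98754×0.94093 = 0.272802 + 0.395637 = 0.668439.
Q̄ = (S₀/π) × [bracket] = (1361/π) × 0.668439 = 289.58 W/m².
Ratio Q̄_A / Q̄_B = 433.70 / 289.58 = 1.498.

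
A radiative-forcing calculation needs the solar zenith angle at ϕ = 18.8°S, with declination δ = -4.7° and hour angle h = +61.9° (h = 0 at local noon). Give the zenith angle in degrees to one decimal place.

θ_z = 61.9°

cos θ_z = sin ϕ sin δ + cos ϕ cos δ cos h = 0.026406 + 0.444384 = 0.470790.
θ_z = arccos(0.470790) = 61.9°.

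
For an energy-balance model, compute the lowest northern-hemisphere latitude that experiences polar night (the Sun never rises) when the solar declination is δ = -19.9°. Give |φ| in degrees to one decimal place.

|φ| = 70.1°

Polar night requires cos H₀ = −tan φ tan δ ≥ 1, i.e. tan φ tan δ ≤ −1.
The boundary is |tan φ| · |tan δ| = 1, so |φ| = 90° − |δ| = 90° − 19.9° = 70.1° in the northern hemisphere.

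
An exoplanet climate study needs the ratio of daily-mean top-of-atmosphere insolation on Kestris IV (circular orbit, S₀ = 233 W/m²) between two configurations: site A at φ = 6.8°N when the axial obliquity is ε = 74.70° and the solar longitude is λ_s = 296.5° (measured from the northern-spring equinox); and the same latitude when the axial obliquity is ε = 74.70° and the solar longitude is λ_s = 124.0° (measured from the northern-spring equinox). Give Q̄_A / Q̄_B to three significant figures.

Q̄_A / Q̄_B ≈ 0.467

— Configuration A (φ=+6.8°):
Solar declination: sin δ = sin ε · sin λ_s = sin 74.70° × sin 296.5° = -0.86322, so δ = -59.680°.
cos H₀ = −tan(+6.8°) tan(-59.680°) = 0.2039, H₀ = 1.3655 rad.
Bracket: H₀ sin φ sin δ + cos φ cos δ sin H₀ = 1.3655×0.11840×-0.86322 + 0.99297×0.50484×0.97899 = -0.139561 + 0.490759 = 0.351198.
Q̄ = (S₀/π) × [bracket] = (233/π) × 0.351198 = 26.047 W/m².
— Configuration B (φ=+6.8°):
Solar declination: sin δ = sin ε · sin λ_s = sin 74.70° × sin 124.0° = 0.79965, so δ = +53.097°.
cos H₀ = −tan(+6.8°) tan(+53.097°) = -0.1588, H₀ = 1.7303 rad.
Bracket: H₀ sin φ sin δ + cos φ cos δ sin H₀ = 1.7303×0.11840×0.79965 + 0.99297×0.60046×0.98731 = 0.163822 + 0.588672 = 0.752494.
Q̄ = (S₀/π) × [bracket] = (233/π) × 0.752494 = 55.810 W/m².
Ratio Q̄_A / Q̄_B = 26.047 / 55.810 = 0.4667.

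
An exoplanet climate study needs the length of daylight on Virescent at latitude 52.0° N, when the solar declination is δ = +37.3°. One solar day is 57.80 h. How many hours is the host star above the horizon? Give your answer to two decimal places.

53.68 h

cos h₀ = −tan ϕ · tan δ = −tan(+52.0°) × tan(+37.300°) = -0.9751, so h₀ = 2.9178 rad = 167.18°.
Daylight = 2h₀/(2π) × 57.80 h = (2.9178/π) × 57.80 = 53.68 h.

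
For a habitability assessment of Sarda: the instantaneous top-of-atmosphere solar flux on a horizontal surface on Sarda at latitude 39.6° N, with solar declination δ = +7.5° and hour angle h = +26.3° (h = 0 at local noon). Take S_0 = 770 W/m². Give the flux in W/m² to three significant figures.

591 W/m²

cos θ_z = sin ϕ sin δ + cos ϕ cos δ cos h = 0.083201 + 0.684845 = 0.768046.
Flux = S_0 · cos θ_z = 770 × 0.768046 = 591.4 W/m².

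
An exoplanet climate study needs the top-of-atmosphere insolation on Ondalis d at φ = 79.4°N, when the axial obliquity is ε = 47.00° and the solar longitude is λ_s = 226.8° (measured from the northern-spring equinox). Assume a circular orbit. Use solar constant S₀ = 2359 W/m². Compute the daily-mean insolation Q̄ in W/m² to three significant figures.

Solar declination: sin δ = sin ε · sin λ_s = sin 47.00° × sin 226.8° = -0.53313, so δ = -32.217°.
cos H₀ = −tan(+79.4°) tan(-32.217°) = 3.3672 ≥ 1 ⇒ polar night, H₀ = 0 and Q̄ = 0.

Q̄ ≈ 0.00 W/m²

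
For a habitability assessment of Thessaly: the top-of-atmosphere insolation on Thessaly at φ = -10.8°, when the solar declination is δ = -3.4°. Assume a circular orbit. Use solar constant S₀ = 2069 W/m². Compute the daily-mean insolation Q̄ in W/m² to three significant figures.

Q̄ ≈ 657 W/m²

cos H₀ = −tan(-10.8°) tan(-3.400°) = -0.0113, H₀ = 1.5821 rad.
Bracket: H₀ sin φ sin δ + cos φ cos δ sin H₀ = 1.5821×-0.18738×-0.05931 + 0.98229×0.99824×0.99994 = 0.017583 + 0.980502 = 0.998085.
Q̄ = (S₀/π) × [bracket] = (2069/π) × 0.998085 = 657.3 W/m².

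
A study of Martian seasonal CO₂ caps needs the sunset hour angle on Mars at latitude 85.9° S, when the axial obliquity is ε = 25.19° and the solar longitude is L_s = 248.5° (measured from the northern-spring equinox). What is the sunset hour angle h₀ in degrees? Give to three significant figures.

h₀ = 180°

Solar declination: sin δ = sin ε · sin L_s = sin 25.19° × sin 248.5° = -0.39601, so δ = -23.329°.
Sunrise equation: cos h₀ = −tan ϕ · tan δ = -6.0164 ≤ −1, so the Sun never sets (polar day) and h₀ = π.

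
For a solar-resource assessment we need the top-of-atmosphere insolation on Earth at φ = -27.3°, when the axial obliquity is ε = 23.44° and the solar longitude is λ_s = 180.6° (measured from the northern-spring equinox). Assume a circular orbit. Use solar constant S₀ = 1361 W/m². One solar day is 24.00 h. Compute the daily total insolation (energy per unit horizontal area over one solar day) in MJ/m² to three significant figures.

33.4 MJ/m²

Solar declination: sin δ = sin ε · sin λ_s = sin 23.44° × sin 180.6° = -0.00417, so δ = -0.239°.
cos H₀ = −tan(-27.3°) tan(-0.239°) = -0.0022, H₀ = 1.5729 rad.
Bracket: H₀ sin φ sin δ + cos φ cos δ sin H₀ = 1.5729×-0.45865×-0.00417 + 0.88862×0.99999×1.00000 = 0.003008 + 0.888611 = 0.891619.
Q̄ = (S₀/π) × [bracket] = (1361/π) × 0.891619 = 386.27 W/m².
Daily total = Q̄ × 24.00 h × 3600 s/h = 386.27 × 24.00 × 3600 / 10⁶ = 33.37 MJ/m².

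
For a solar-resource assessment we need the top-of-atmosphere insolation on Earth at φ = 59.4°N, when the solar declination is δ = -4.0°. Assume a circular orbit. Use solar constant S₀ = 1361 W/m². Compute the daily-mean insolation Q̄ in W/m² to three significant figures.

cos H₀ = −tan(+59.4°) tan(-4.000°) = 0.1182, H₀ = 1.4523 rad.
Bracket: H₀ sin φ sin δ + cos φ cos δ sin H₀ = 1.4523×0.86074×-0.06976 + 0.50904×0.99756×0.99299 = -0.087204 + 0.504238 = 0.417034.
Q̄ = (S₀/π) × [bracket] = (1361/π) × 0.417034 = 180.7 W/m².

Q̄ ≈ 181 W/m²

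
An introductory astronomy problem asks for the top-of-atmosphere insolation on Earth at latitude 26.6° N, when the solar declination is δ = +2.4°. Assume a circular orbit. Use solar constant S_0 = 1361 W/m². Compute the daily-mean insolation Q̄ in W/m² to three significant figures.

cos h₀ = −tan(+26.6°) tan(+2.400°) = -0.0210, h₀ = 1.5918 rad.
Bracket: h₀ sin ϕ sin δ + cos ϕ cos δ sin h₀ = 1.5918×0.44776×0.04188 + 0.89415×0.99912×0.99978 = 0.029850 + 0.893167 = 0.923017.
Q̄ = (S_0/π) × [bracket] = (1361/π) × 0.923017 = 399.9 W/m².

Q̄ ≈ 400 W/m²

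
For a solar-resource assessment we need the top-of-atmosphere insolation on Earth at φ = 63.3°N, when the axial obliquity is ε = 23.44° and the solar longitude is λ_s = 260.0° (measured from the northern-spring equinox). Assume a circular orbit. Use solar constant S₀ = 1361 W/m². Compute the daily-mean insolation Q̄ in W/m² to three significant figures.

Q̄ ≈ 10.2 W/m²

Solar declination: sin δ = sin ε · sin λ_s = sin 23.44° × sin 260.0° = -0.39175, so δ = -23.063°.
cos H₀ = −tan(+63.3°) tan(-23.063°) = 0.8466, H₀ = 0.5613 rad.
Bracket: H₀ sin φ sin δ + cos φ cos δ sin H₀ = 0.5613×0.89337×-0.39175 + 0.44932×0.92007×0.53229 = -0.196442 + 0.220052 = 0.023610.
Q̄ = (S₀/π) × [bracket] = (1361/π) × 0.023610 = 10.23 W/m².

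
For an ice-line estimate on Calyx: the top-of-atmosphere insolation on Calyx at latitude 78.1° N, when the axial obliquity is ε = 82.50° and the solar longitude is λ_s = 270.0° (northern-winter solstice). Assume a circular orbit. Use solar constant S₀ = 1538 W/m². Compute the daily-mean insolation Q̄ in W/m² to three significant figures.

Solar declination: sin δ = sin ε · sin λ_s = sin 82.50° × sin 270.0° = -0.99144, so δ = -82.500°.
cos H₀ = −tan(+78.1°) tan(-82.500°) = 36.0444 ≥ 1 ⇒ polar night, H₀ = 0 and Q̄ = 0.

Q̄ ≈ 0.00 W/m²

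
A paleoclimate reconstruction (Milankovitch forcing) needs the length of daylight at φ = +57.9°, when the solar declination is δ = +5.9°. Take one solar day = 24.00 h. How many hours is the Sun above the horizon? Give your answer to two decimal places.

cos H₀ = −tan φ · tan δ = −tan(+57.9°) × tan(+5.900°) = -0.1647, so H₀ = 1.7363 rad = 99.48°.
Daylight = 2H₀/(2π) × 24.00 h = (1.7363/π) × 24.00 = 13.26 h.

13.26 h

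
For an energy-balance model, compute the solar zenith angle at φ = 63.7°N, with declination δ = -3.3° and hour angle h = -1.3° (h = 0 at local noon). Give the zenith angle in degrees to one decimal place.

cos θ_z = sin φ sin δ + cos φ cos δ cos h = -0.051605 + 0.442223 = 0.390618.
θ_z = arccos(0.390618) = 67.0°.

θ_z = 67.0°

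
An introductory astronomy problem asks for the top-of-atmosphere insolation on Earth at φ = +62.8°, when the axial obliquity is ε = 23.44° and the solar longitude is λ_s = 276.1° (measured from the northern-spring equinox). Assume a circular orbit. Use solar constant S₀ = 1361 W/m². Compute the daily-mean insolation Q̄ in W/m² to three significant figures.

Solar declination: sin δ = sin ε · sin λ_s = sin 23.44° × sin 276.1° = -0.39554, so δ = -23.299°.
cos H₀ = −tan(+62.8°) tan(-23.299°) = 0.8380, H₀ = 0.5773 rad.
Bracket: H₀ sin φ sin δ + cos φ cos δ sin H₀ = 0.5773×0.88942×-0.39554 + 0.45710×0.91845×0.54572 = -0.203095 + 0.229106 = 0.026011.
Q̄ = (S₀/π) × [bracket] = (1361/π) × 0.026011 = 11.27 W/m².

Q̄ ≈ 11.3 W/m²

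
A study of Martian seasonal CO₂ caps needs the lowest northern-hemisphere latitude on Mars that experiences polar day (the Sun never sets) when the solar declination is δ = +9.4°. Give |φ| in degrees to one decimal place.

Polar day requires cos H₀ = −tan φ tan δ ≤ −1, i.e. tan φ tan δ ≥ 1.
The boundary is |tan φ| · |tan δ| = 1, so |φ| = 90° − |δ| = 90° − 9.4° = 80.6° in the northern hemisphere.

|φ| = 80.6°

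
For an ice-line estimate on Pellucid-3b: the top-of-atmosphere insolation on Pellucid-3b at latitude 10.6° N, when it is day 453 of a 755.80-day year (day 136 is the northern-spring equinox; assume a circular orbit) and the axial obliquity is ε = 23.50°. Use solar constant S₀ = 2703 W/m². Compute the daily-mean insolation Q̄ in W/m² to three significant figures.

Q̄ ≈ 878 W/m²

Solar longitude: λ_s = 360° × (453 − 136)/755.80 = 150.992°.
sin δ = sin 23.50° × sin 150.992° = 0.19336, so δ = +11.149°.
cos H₀ = −tan(+10.6°) tan(+11.149°) = -0.0369, H₀ = 1.6077 rad.
Bracket: H₀ sin φ sin δ + cos φ cos δ sin H₀ = 1.6077×0.18395×0.19336 + 0.98294×0.98113×0.99932 = 0.057184 + 0.963736 = 1.020920.
Q̄ = (S₀/π) × [bracket] = (2703/π) × 1.020920 = 878.4 W/m².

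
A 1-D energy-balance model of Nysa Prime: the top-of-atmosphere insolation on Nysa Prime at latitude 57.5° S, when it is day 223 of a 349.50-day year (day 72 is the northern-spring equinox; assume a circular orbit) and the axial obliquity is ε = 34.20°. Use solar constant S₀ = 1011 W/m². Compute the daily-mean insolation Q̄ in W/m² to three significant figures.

Q̄ ≈ 80.9 W/m²

Solar longitude: λ_s = 360° × (223 − 72)/349.50 = 155.536°.
sin δ = sin 34.20° × sin 155.536° = 0.23277, so δ = +13.460°.
cos H₀ = −tan(-57.5°) tan(+13.460°) = 0.3757, H₀ = 1.1857 rad.
Bracket: H₀ sin φ sin δ + cos φ cos δ sin H₀ = 1.1857×-0.84339×0.23277 + 0.53730×0.97253×0.92675 = -0.232772 + 0.484264 = 0.251492.
Q̄ = (S₀/π) × [bracket] = (1011/π) × 0.251492 = 80.93 W/m².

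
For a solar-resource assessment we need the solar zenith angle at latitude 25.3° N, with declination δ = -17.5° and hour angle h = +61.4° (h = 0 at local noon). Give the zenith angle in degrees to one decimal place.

θ_z = 73.5°

cos θ_z = sin ϕ sin δ + cos ϕ cos δ cos h = -0.128509 + 0.412747 = 0.284238.
θ_z = arccos(0.284238) = 73.5°.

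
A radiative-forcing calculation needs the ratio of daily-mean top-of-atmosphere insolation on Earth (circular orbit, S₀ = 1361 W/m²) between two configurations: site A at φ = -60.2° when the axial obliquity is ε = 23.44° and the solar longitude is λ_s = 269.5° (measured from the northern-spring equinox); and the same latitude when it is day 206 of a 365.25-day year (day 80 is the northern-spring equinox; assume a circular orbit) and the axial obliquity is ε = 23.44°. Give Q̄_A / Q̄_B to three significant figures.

Q̄_A / Q̄_B ≈ 10.3

— Configuration A (φ=-60.2°):
Solar declination: sin δ = sin ε · sin λ_s = sin 23.44° × sin 269.5° = -0.39777, so δ = -23.439°.
cos H₀ = −tan(-60.2°) tan(-23.439°) = -0.7570, H₀ = 2.4295 rad.
Bracket: H₀ sin φ sin δ + cos φ cos δ sin H₀ = 2.4295×-0.86777×-0.39777 + 0.49697×0.91748×0.65339 = 0.838597 + 0.297920 = 1.136517.
Q̄ = (S₀/π) × [bracket] = (1361/π) × 1.136517 = 492.36 W/m².
— Configuration B (φ=-60.2°):
Solar longitude: λ_s = 360° × (206 − 80)/365.25 = 124.189°.
sin δ = sin 23.44° × sin 124.189° = 0.32905, so δ = +19.211°.
cos H₀ = −tan(-60.2°) tan(+19.211°) = 0.6084, H₀ = 0.9167 rad.
Bracket: H₀ sin φ sin δ + cos φ cos δ sin H₀ = 0.9167×-0.86777×0.32905 + 0.49697×0.94431×0.79361 = -0.261754 + 0.372436 = 0.110682.
Q̄ = (S₀/π) × [bracket] = (1361/π) × 0.110682 = 47.950 W/m².
Ratio Q̄_A / Q̄_B = 492.36 / 47.950 = 10.27.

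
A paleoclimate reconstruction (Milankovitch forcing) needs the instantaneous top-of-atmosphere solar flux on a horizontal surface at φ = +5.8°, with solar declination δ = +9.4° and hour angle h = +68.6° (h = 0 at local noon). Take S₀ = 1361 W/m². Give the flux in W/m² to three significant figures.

cos θ_z = sin φ sin δ + cos φ cos δ cos h = 0.016505 + 0.358134 = 0.374639.
Flux = S₀ · cos θ_z = 1361 × 0.374639 = 509.9 W/m².

510 W/m²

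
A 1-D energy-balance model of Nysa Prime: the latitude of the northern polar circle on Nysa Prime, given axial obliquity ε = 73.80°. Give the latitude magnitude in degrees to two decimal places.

The polar circle is the lowest latitude that experiences at least one full rotation of continuous daylight at the northern-summer solstice; it lies at |ϕ| = 90° − ε = 90° − 73.80° = 16.20°.

16.20°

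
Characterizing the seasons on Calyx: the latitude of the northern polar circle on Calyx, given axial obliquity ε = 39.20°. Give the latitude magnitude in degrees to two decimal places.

The polar circle is the lowest latitude that experiences at least one full rotation of continuous daylight at the northern-summer solstice; it lies at |ϕ| = 90° − ε = 90° − 39.20° = 50.80°.

50.80°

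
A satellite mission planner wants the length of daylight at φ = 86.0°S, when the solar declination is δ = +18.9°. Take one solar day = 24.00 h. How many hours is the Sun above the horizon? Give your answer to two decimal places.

0.00 h

cos H₀ = −tan φ · tan δ = 4.8962 ≥ 1, so the Sun never rises (polar night) and H₀ = 0.
Daylight = 2H₀/(2π) × 24.00 h = (0.0000/π) × 24.00 = 0.00 h.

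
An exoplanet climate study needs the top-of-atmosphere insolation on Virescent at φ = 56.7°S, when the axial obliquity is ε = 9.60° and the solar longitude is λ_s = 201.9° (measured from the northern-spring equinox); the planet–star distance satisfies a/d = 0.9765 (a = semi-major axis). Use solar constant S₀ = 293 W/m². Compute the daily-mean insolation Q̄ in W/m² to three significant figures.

Q̄ ≈ 56.2 W/m²

Solar declination: sin δ = sin ε · sin λ_s = sin 9.60° × sin 201.9° = -0.06220, so δ = -3.566°.
cos H₀ = −tan(-56.7°) tan(-3.566°) = -0.0949, H₀ = 1.6658 rad.
Bracket: H₀ sin φ sin δ + cos φ cos δ sin H₀ = 1.6658×-0.83581×-0.06220 + 0.54902×0.99806×0.99549 = 0.086601 + 0.545484 = 0.632085.
Inverse-square distance factor (a/d)² = 0.9765² = 0.953552.
Q̄ = (S₀/π) × 0.953552 × [bracket] = (293/π) × 0.953552 × 0.632085 = 56.21 W/m².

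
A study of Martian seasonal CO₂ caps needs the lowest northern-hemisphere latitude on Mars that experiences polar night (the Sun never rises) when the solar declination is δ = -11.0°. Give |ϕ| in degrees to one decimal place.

|ϕ| = 79.0°

Polar night requires cos h₀ = −tan ϕ tan δ ≥ 1, i.e. tan ϕ tan δ ≤ −1.
The boundary is |tan ϕ| · |tan δ| = 1, so |ϕ| = 90° − |δ| = 90° − 11.0° = 79.0° in the northern hemisphere.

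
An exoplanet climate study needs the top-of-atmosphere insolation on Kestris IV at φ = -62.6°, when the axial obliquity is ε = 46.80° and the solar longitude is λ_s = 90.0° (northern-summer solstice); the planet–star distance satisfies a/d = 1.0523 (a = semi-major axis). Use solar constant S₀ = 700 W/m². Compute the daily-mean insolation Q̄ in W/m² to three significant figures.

Q̄ ≈ 0.00 W/m²

Solar declination: sin δ = sin ε · sin λ_s = sin 46.80° × sin 90.0° = 0.72897, so δ = +46.800°.
cos H₀ = −tan(-62.6°) tan(+46.800°) = 2.0544 ≥ 1 ⇒ polar night, H₀ = 0 and Q̄ = 0.
Inverse-square distance factor (a/d)² = 1.0523² = 1.107335.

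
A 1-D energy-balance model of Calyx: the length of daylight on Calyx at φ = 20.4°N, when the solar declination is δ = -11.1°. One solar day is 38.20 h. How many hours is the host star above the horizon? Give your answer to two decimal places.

cos H₀ = −tan φ · tan δ = −tan(+20.4°) × tan(-11.100°) = 0.0730, so H₀ = 1.4978 rad = 85.82°.
Daylight = 2H₀/(2π) × 38.20 h = (1.4978/π) × 38.20 = 18.21 h.

18.21 h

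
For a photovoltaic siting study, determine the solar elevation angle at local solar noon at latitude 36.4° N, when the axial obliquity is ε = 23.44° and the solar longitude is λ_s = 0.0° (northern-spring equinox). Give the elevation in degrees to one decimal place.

Solar declination: sin δ = sin ε · sin λ_s = sin 23.44° × sin 0.0° = 0.00000, so δ = +0.000°.
At local noon the hour angle is zero, so the zenith angle equals |φ − δ| = |+36.4° − (+0.000°)| = 36.400°.
Elevation = 90° − 36.400° = 53.6°.

53.6°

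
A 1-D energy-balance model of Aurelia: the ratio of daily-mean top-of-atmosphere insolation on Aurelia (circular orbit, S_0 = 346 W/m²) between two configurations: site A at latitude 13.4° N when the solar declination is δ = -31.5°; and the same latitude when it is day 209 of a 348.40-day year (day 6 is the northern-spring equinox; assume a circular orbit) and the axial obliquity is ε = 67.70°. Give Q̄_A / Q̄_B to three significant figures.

— Configuration A (ϕ=+13.4°):
cos h₀ = −tan(+13.4°) tan(-31.500°) = 0.1460, h₀ = 1.4243 rad.
Bracket: h₀ sin ϕ sin δ + cos ϕ cos δ sin h₀ = 1.4243×0.23175×-0.52250 + 0.97278×0.85264×0.98929 = -0.172468 + 0.820548 = 0.648080.
Q̄ = (S_0/π) × [bracket] = (346/π) × 0.648080 = 71.376 W/m².
— Configuration B (ϕ=+13.4°):
Solar longitude: L_s = 360° × (209 − 6)/348.40 = 209.759°.
sin δ = sin 67.70° × sin 209.759° = -0.45923, so δ = -27.337°.
cos h₀ = −tan(+13.4°) tan(-27.337°) = 0.1232, h₀ = 1.4473 rad.
Bracket: h₀ sin ϕ sin δ + cos ϕ cos δ sin h₀ = 1.4473×0.23175×-0.45923 + 0.97278×0.88832×0.99239 = -0.154031 + 0.857564 = 0.703533.
Q̄ = (S_0/π) × [bracket] = (346/π) × 0.703533 = 77.484 W/m².
Ratio Q̄_A / Q̄_B = 71.376 / 77.484 = 0.9212.

Q̄_A / Q̄_B ≈ 0.921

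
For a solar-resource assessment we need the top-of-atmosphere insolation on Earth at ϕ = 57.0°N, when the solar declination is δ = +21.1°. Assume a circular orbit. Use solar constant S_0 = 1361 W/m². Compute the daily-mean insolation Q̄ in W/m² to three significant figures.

cos h₀ = −tan(+57.0°) tan(+21.100°) = -0.5942, h₀ = 2.2070 rad.
Bracket: h₀ sin ϕ sin δ + cos ϕ cos δ sin h₀ = 2.2070×0.83867×0.36000 + 0.54464×0.93295×0.80433 = 0.666340 + 0.408698 = 1.075038.
Q̄ = (S_0/π) × [bracket] = (1361/π) × 1.075038 = 465.7 W/m².

Q̄ ≈ 466 W/m²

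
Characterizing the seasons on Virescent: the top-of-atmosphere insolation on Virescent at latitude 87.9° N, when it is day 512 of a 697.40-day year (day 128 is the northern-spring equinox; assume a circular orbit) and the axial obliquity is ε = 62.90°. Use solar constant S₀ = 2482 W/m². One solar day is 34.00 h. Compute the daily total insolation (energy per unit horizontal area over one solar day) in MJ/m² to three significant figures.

0.00 MJ/m²

Solar longitude: λ_s = 360° × (512 − 128)/697.40 = 198.222°.
sin δ = sin 62.90° × sin 198.222° = -0.27837, so δ = -16.163°.
cos H₀ = −tan(+87.9°) tan(-16.163°) = 7.9039 ≥ 1 ⇒ polar night, H₀ = 0 and Q̄ = 0.
Daily total = Q̄ × 34.00 h × 3600 s/h = 0.00 MJ/m².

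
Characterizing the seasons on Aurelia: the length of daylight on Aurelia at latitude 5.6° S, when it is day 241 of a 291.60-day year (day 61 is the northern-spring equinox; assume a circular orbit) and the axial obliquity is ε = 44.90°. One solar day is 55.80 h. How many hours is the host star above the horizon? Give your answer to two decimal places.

28.84 h

Solar longitude: L_s = 360° × (241 − 61)/291.60 = 222.222°.
sin δ = sin 44.90° × sin 222.222° = -0.47435, so δ = -28.317°.
cos h₀ = −tan ϕ · tan δ = −tan(-5.6°) × tan(-28.317°) = -0.0528, so h₀ = 1.6237 rad = 93.03°.
Daylight = 2h₀/(2π) × 55.80 h = (1.6237/π) × 55.80 = 28.84 h.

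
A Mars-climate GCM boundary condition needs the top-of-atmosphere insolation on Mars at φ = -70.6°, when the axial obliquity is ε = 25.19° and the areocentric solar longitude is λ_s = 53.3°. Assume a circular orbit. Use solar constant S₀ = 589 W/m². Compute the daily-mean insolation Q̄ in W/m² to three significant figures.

Q̄ ≈ 0.00 W/m²

sin δ = sin 25.19° × sin 53.3° = 0.34125, so δ = +19.953°.
cos H₀ = −tan(-70.6°) tan(+19.953°) = 1.0309 ≥ 1 ⇒ polar night, H₀ = 0 and Q̄ = 0.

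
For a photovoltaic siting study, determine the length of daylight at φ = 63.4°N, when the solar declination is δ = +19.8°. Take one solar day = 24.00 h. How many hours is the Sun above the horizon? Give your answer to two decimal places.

18.13 h

cos H₀ = −tan φ · tan δ = −tan(+63.4°) × tan(+19.800°) = -0.7189, so H₀ = 2.3731 rad = 135.97°.
Daylight = 2H₀/(2π) × 24.00 h = (2.3731/π) × 24.00 = 18.13 h.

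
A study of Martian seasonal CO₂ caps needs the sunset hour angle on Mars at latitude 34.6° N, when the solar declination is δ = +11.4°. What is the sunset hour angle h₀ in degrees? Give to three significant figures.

h₀ = 98.0°

cos h₀ = −tan ϕ · tan δ = −tan(+34.6°) × tan(+11.400°) = -0.1391, so h₀ = 1.7103 rad = 98.00°.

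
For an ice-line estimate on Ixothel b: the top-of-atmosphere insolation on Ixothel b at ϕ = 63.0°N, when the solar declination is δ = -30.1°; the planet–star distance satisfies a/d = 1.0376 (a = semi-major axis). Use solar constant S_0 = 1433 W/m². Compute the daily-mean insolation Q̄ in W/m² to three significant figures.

cos h₀ = −tan(+63.0°) tan(-30.100°) = 1.1377 ≥ 1 ⇒ polar night, h₀ = 0 and Q̄ = 0.
Inverse-square distance factor (a/d)² = 1.0376² = 1.076614.

Q̄ ≈ 0.00 W/m²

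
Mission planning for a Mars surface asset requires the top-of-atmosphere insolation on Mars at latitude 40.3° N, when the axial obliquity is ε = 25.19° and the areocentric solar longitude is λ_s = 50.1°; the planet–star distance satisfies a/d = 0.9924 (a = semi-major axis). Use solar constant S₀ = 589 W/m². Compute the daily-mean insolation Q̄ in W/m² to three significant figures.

sin δ = sin 25.19° × sin 50.1° = 0.32652, so δ = +19.058°.
cos H₀ = −tan(+40.3°) tan(+19.058°) = -0.2930, H₀ = 1.8681 rad.
Bracket: H₀ sin φ sin δ + cos φ cos δ sin H₀ = 1.8681×0.64679×0.32652 + 0.76267×0.94519×0.95612 = 0.394524 + 0.689236 = 1.083760.
Inverse-square distance factor (a/d)² = 0.9924² = 0.984858.
Q̄ = (S₀/π) × 0.984858 × [bracket] = (589/π) × 0.984858 × 1.083760 = 200.1 W/m².

Q̄ ≈ 200 W/m²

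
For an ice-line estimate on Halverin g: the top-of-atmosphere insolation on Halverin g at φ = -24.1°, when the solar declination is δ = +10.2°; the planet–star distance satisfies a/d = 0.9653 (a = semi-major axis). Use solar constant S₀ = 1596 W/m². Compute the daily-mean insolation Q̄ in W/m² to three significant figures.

Q̄ ≈ 373 W/m²

cos H₀ = −tan(-24.1°) tan(+10.200°) = 0.0805, H₀ = 1.4902 rad.
Bracket: H₀ sin φ sin δ + cos φ cos δ sin H₀ = 1.4902×-0.40833×0.17708 + 0.91283×0.98420×0.99676 = -0.107752 + 0.895496 = 0.787744.
Inverse-square distance factor (a/d)² = 0.9653² = 0.931804.
Q̄ = (S₀/π) × 0.931804 × [bracket] = (1596/π) × 0.931804 × 0.787744 = 372.9 W/m².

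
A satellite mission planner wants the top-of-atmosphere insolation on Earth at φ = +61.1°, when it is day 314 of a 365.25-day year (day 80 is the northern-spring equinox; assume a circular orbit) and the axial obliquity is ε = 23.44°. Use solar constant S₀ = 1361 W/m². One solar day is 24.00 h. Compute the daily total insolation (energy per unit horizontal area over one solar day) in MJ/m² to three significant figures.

4.43 MJ/m²

Solar longitude: λ_s = 360° × (314 − 80)/365.25 = 230.637°.
sin δ = sin 23.44° × sin 230.637° = -0.30755, so δ = -17.911°.
cos H₀ = −tan(+61.1°) tan(-17.911°) = 0.5855, H₀ = 0.9453 rad.
Bracket: H₀ sin φ sin δ + cos φ cos δ sin H₀ = 0.9453×0.87546×-0.30755 + 0.48328×0.95153×0.81068 = -0.254520 + 0.372796 = 0.118276.
Q̄ = (S₀/π) × [bracket] = (1361/π) × 0.118276 = 51.239 W/m².
Daily total = Q̄ × 24.00 h × 3600 s/h = 51.239 × 24.00 × 3600 / 10⁶ = 4.427 MJ/m².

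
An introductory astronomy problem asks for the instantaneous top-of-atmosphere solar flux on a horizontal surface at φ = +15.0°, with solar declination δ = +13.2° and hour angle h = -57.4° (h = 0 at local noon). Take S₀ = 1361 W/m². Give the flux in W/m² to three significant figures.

770 W/m²

cos θ_z = sin φ sin δ + cos φ cos δ cos h = 0.059102 + 0.506663 = 0.565765.
Flux = S₀ · cos θ_z = 1361 × 0.565765 = 770.0 W/m².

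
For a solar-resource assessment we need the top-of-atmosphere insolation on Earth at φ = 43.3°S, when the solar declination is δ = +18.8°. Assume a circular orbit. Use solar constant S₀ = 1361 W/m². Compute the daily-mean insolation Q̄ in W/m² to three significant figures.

cos H₀ = −tan(-43.3°) tan(+18.800°) = 0.3208, H₀ = 1.2442 rad.
Bracket: H₀ sin φ sin δ + cos φ cos δ sin H₀ = 1.2442×-0.68582×0.32227 + 0.72777×0.94665×0.94715 = -0.274992 + 0.652533 = 0.377541.
Q̄ = (S₀/π) × [bracket] = (1361/π) × 0.377541 = 163.6 W/m².

Q̄ ≈ 164 W/m²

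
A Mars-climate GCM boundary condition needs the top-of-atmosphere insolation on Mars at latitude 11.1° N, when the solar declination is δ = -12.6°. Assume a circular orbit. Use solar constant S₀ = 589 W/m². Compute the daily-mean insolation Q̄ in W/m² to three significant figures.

Q̄ ≈ 167 W/m²

cos H₀ = −tan(+11.1°) tan(-12.600°) = 0.0439, H₀ = 1.5269 rad.
Bracket: H₀ sin φ sin δ + cos φ cos δ sin H₀ = 1.5269×0.19252×-0.21814 + 0.98129×0.97592×0.99904 = -0.064124 + 0.956741 = 0.892617.
Q̄ = (S₀/π) × [bracket] = (589/π) × 0.892617 = 167.4 W/m².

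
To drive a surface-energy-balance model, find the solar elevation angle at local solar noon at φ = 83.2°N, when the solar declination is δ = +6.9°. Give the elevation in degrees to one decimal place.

13.7°

At local noon the hour angle is zero, so the zenith angle equals |φ − δ| = |+83.2° − (+6.900°)| = 76.300°.
Elevation = 90° − 76.300° = 13.7°.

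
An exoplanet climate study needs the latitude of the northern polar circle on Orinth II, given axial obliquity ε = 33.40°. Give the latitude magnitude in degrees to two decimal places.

56.60°

The polar circle is the lowest latitude that experiences at least one full rotation of continuous daylight at the northern-summer solstice; it lies at |φ| = 90° − ε = 90° − 33.40° = 56.60°.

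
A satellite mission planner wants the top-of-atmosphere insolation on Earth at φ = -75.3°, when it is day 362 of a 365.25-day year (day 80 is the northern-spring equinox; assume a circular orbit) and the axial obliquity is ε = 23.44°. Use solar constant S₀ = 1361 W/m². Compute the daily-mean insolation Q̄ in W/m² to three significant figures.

Solar longitude: λ_s = 360° × (362 − 80)/365.25 = 277.947°.
sin δ = sin 23.44° × sin 277.947° = -0.39397, so δ = -23.202°.
cos H₀ = −tan(-75.3°) tan(-23.202°) = -1.6339 ≤ −1 ⇒ polar day, H₀ = π.
Bracket: H₀ sin φ sin δ + cos φ cos δ sin H₀ = 3.1416×-0.96727×-0.39397 + 0.25376×0.91912×0.00000 = 1.197186 + 0.000000 = 1.197186.
Q̄ = (S₀/π) × [bracket] = (1361/π) × 1.197186 = 518.6 W/m².

Q̄ ≈ 519 W/m²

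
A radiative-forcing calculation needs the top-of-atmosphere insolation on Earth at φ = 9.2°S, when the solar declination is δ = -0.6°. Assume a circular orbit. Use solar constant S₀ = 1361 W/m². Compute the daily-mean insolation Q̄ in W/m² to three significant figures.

cos H₀ = −tan(-9.2°) tan(-0.600°) = -0.0017, H₀ = 1.5725 rad.
Bracket: H₀ sin φ sin δ + cos φ cos δ sin H₀ = 1.5725×-0.15988×-0.01047 + 0.98714×0.99995×1.00000 = 0.002632 + 0.987091 = 0.989723.
Q̄ = (S₀/π) × [bracket] = (1361/π) × 0.989723 = 428.8 W/m².

Q̄ ≈ 429 W/m²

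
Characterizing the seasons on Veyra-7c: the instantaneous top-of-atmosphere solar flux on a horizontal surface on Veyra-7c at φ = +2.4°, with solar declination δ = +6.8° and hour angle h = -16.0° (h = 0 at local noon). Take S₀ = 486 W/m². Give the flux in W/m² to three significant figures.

cos θ_z = sin φ sin δ + cos φ cos δ cos h = 0.004958 + 0.953662 = 0.958620.
Flux = S₀ · cos θ_z = 486 × 0.958620 = 465.9 W/m².

466 W/m²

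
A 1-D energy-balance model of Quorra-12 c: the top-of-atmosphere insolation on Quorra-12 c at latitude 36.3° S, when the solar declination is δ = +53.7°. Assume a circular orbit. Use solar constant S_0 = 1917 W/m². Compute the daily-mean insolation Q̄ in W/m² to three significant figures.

cos h₀ = −tan(-36.3°) tan(+53.700°) = 1.0000 ≥ 1 ⇒ polar night, h₀ = 0 and Q̄ = 0.

Q̄ ≈ 0.00 W/m²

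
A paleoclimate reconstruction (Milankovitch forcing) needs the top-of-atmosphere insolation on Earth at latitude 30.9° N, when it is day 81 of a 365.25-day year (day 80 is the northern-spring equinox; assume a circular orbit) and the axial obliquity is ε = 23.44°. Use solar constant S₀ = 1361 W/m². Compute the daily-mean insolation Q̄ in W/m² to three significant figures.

Solar longitude: λ_s = 360° × (81 − 80)/365.25 = 0.986°.
sin δ = sin 23.44° × sin 0.986° = 0.00684, so δ = +0.392°.
cos H₀ = −tan(+30.9°) tan(+0.392°) = -0.0041, H₀ = 1.5749 rad.
Bracket: H₀ sin φ sin δ + cos φ cos δ sin H₀ = 1.5749×0.51354×0.00684 + 0.85806×0.99998×0.99999 = 0.005532 + 0.858034 = 0.863566.
Q̄ = (S₀/π) × [bracket] = (1361/π) × 0.863566 = 374.1 W/m².

Q̄ ≈ 374 W/m²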